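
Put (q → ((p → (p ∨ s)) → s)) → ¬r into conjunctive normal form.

(q → ((p → (p ∨ s)) → s)) → ¬r
= ¬(q → ((p → (p ∨ s)) → s)) ∨ ¬r   [eliminate →]
= ¬(¬q ∨ ((p → (p ∨ s)) → s)) ∨ ¬r   [eliminate →]
= ¬(¬q ∨ ¬(p → (p ∨ s)) ∨ s) ∨ ¬r   [eliminate →]
= ¬(¬q ∨ ¬(¬p ∨ p ∨ s) ∨ s) ∨ ¬r   [eliminate →]
= (¬¬q ∧ ¬¬(¬p ∨ p ∨ s) ∧ ¬s) ∨ ¬r   [De Morgan]
= (q ∧ ¬¬(¬p ∨ p ∨ s) ∧ ¬s) ∨ ¬r   [double negation]
= (q ∧ (¬p ∨ p ∨ s) ∧ ¬s) ∨ ¬r   [double negation]
= (q ∨ ¬r) ∧ (¬p ∨ p ∨ s ∨ ¬r) ∧ (¬s ∨ ¬r)   [distribute ∨ over ∧]
= (q ∨ ¬r) ∧ (¬s ∨ ¬r)   [simplify]

(q ∨ ¬r) ∧ (¬s ∨ ¬r)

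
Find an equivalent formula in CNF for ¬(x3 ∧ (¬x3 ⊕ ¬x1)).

¬(x3 ∧ (¬x3 ⊕ ¬x1))
≡ ¬(x3 ∧ (¬x3 ∨ ¬x1) ∧ ¬(¬x3 ∧ ¬x1))   — expand ⊕
≡ ¬x3 ∨ ¬(¬x3 ∨ ¬x1) ∨ ¬¬(¬x3 ∧ ¬x1)   — De Morgan
≡ ¬x3 ∨ ¬¬x3 ∧ ¬¬x1 ∨ ¬¬(¬x3 ∧ ¬x1)   — De Morgan
≡ ¬x3 ∨ x3 ∧ ¬¬x1 ∨ ¬¬(¬x3 ∧ ¬x1)   — double negation
≡ ¬x3 ∨ x3 ∧ x1 ∨ ¬¬(¬x3 ∧ ¬x1)   — double negation
≡ ¬x3 ∨ x3 ∧ x1 ∨ ¬x3 ∧ ¬x1   — double negation
≡ (¬x3 ∨ x3 ∨ ¬x3) ∧ (¬x3 ∨ x3 ∨ ¬x1) ∧ (¬x3 ∨ x1 ∨ ¬x3) ∧ (¬x3 ∨ x1 ∨ ¬x1)   — distribute ∨ over ∧
≡ ¬x3 ∨ x1   — simplify

¬x3 ∨ x1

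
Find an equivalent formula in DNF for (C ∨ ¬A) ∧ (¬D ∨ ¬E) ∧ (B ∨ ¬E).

(C ∨ ¬A) ∧ (¬D ∨ ¬E) ∧ (B ∨ ¬E)
≡ (C ∧ ¬D ∧ B) ∨ (C ∧ ¬D ∧ ¬E) ∨ (C ∧ ¬E ∧ B) ∨ (C ∧ ¬E ∧ ¬E) ∨ (¬A ∧ ¬D ∧ B) ∨ (¬A ∧ ¬D ∧ ¬E) ∨ (¬A ∧ ¬E ∧ B) ∨ (¬A ∧ ¬E ∧ ¬E)   [distribute ∧ over ∨]
≡ (C ∧ ¬D ∧ B) ∨ (C ∧ ¬E) ∨ (¬A ∧ ¬D ∧ B) ∨ (¬A ∧ ¬E)   [simplify]

(C ∧ ¬D ∧ B) ∨ (C ∧ ¬E) ∨ (¬A ∧ ¬D ∧ B) ∨ (¬A ∧ ¬E)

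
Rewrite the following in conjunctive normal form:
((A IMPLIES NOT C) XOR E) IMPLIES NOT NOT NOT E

NOT E OR NOT A OR NOT C

((A IMPLIES NOT C) XOR E) IMPLIES NOT NOT NOT E
≡ NOT ((A IMPLIES NOT C) XOR E) OR NOT NOT NOT E   (eliminate IMPLIES)
≡ NOT (((A IMPLIES NOT C) OR E) AND NOT ((A IMPLIES NOT C) AND E)) OR NOT NOT NOT E   (expand XOR)
≡ NOT ((NOT A OR NOT C OR E) AND NOT ((A IMPLIES NOT C) AND E)) OR NOT NOT NOT E   (eliminate IMPLIES)
≡ NOT ((NOT A OR NOT C OR E) AND NOT ((NOT A OR NOT C) AND E)) OR NOT NOT NOT E   (eliminate IMPLIES)
≡ NOT (NOT A OR NOT C OR E) OR NOT NOT ((NOT A OR NOT C) AND E) OR NOT NOT NOT E   (De Morgan)
≡ (NOT NOT A AND NOT NOT C AND NOT E) OR NOT NOT ((NOT A OR NOT C) AND E) OR NOT NOT NOT E   (De Morgan)
≡ (A AND NOT NOT C AND NOT E) OR NOT NOT ((NOT A OR NOT C) AND E) OR NOT NOT NOT E   (double negation)
≡ (A AND C AND NOT E) OR NOT NOT ((NOT A OR NOT C) AND E) OR NOT NOT NOT E   (double negation)
≡ (A AND C AND NOT E) OR ((NOT A OR NOT C) AND E) OR NOT NOT NOT E   (double negation)
≡ (A AND C AND NOT E) OR ((NOT A OR NOT C) AND E) OR NOT E   (double negation)
≡ (A OR NOT A OR NOT C OR NOT E) AND (A OR E OR NOT E) AND (C OR NOT A OR NOT C OR NOT E) AND (C OR E OR NOT E) AND (NOT E OR NOT A OR NOT C OR NOT E) AND (NOT E OR E OR NOT E)   (distribute OR over AND)
≡ NOT E OR NOT A OR NOT C   (simplify)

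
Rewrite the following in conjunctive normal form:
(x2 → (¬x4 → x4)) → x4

x2 ∨ x4

(x2 → (¬x4 → x4)) → x4
≡ ¬(x2 → (¬x4 → x4)) ∨ x4   (eliminate →)
≡ ¬(¬x2 ∨ (¬x4 → x4)) ∨ x4   (eliminate →)
≡ ¬(¬x2 ∨ ¬¬x4 ∨ x4) ∨ x4   (eliminate →)
≡ (¬¬x2 ∧ ¬¬¬x4 ∧ ¬x4) ∨ x4   (De Morgan)
≡ (x2 ∧ ¬¬¬x4 ∧ ¬x4) ∨ x4   (double negation)
≡ (x2 ∧ ¬x4 ∧ ¬x4) ∨ x4   (double negation)
≡ (x2 ∨ x4) ∧ (¬x4 ∨ x4) ∧ (¬x4 ∨ x4)   (distribute ∨ over ∧)
≡ x2 ∨ x4   (simplify)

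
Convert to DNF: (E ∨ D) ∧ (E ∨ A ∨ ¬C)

(E ∨ D) ∧ (E ∨ A ∨ ¬C)
⇔ (E ∧ E) ∨ (E ∧ A) ∨ (E ∧ ¬C) ∨ (D ∧ E) ∨ (D ∧ A) ∨ (D ∧ ¬C)   — distribute ∧ over ∨
⇔ E ∨ (D ∧ A) ∨ (D ∧ ¬C)   — simplify

E ∨ (D ∧ A) ∨ (D ∧ ¬C)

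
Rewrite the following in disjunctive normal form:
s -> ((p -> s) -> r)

~s | r

s -> ((p -> s) -> r)
⇔ ~s | ((p -> s) -> r)   — eliminate ->
⇔ ~s | ~(p -> s) | r   — eliminate ->
⇔ ~s | ~(~p | s) | r   — eliminate ->
⇔ ~s | (~~p & ~s) | r   — De Morgan
⇔ ~s | (p & ~s) | r   — double negation
⇔ ~s | r   — simplify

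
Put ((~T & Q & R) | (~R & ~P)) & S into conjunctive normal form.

((~T & Q & R) | (~R & ~P)) & S
= (~T | ~R) & (~T | ~P) & (Q | ~R) & (Q | ~P) & (R | ~R) & (R | ~P) & S   [distribute | over &]
= (~T | ~R) & (~T | ~P) & (Q | ~R) & (Q | ~P) & (R | ~P) & S   [simplify]

(~T | ~R) & (~T | ~P) & (Q | ~R) & (Q | ~P) & (R | ~P) & S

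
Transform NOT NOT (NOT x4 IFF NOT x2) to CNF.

(x4 OR NOT x2) AND (x2 OR NOT x4)

NOT NOT (NOT x4 IFF NOT x2)
≡ NOT NOT ((NOT x4 IMPLIES NOT x2) AND (NOT x2 IMPLIES NOT x4))   (eliminate IFF)
≡ NOT NOT ((NOT NOT x4 OR NOT x2) AND (NOT x2 IMPLIES NOT x4))   (eliminate IMPLIES)
≡ NOT NOT ((NOT NOT x4 OR NOT x2) AND (NOT NOT x2 OR NOT x4))   (eliminate IMPLIES)
≡ (NOT NOT x4 OR NOT x2) AND (NOT NOT x2 OR NOT x4)   (double negation)
≡ (x4 OR NOT x2) AND (NOT NOT x2 OR NOT x4)   (double negation)
≡ (x4 OR NOT x2) AND (x2 OR NOT x4)   (double negation)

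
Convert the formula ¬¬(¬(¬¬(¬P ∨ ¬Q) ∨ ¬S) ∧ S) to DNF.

P ∧ Q ∧ S

¬¬(¬(¬¬(¬P ∨ ¬Q) ∨ ¬S) ∧ S)
⇔ ¬(¬¬(¬P ∨ ¬Q) ∨ ¬S) ∧ S   — double negation
⇔ ¬¬¬(¬P ∨ ¬Q) ∧ ¬¬S ∧ S   — De Morgan
⇔ ¬(¬P ∨ ¬Q) ∧ ¬¬S ∧ S   — double negation
⇔ ¬¬P ∧ ¬¬Q ∧ ¬¬S ∧ S   — De Morgan
⇔ P ∧ ¬¬Q ∧ ¬¬S ∧ S   — double negation
⇔ P ∧ Q ∧ ¬¬S ∧ S   — double negation
⇔ P ∧ Q ∧ S ∧ S   — double negation
⇔ P ∧ Q ∧ S   — simplify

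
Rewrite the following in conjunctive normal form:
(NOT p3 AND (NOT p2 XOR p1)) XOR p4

(NOT p3 OR p4) AND (NOT p2 OR p1 OR p4) AND (p2 OR NOT p1 OR p4) AND (p3 OR p2 OR p1 OR NOT p4) AND (p3 OR NOT p1 OR NOT p2 OR NOT p4)

(NOT p3 AND (NOT p2 XOR p1)) XOR p4
⇔ ((NOT p3 AND (NOT p2 XOR p1)) OR p4) AND NOT (NOT p3 AND (NOT p2 XOR p1) AND p4)   [expand XOR]
⇔ ((NOT p3 AND (NOT p2 OR p1) AND NOT (NOT p2 AND p1)) OR p4) AND NOT (NOT p3 AND (NOT p2 XOR p1) AND p4)   [expand XOR]
⇔ ((NOT p3 AND (NOT p2 OR p1) AND NOT (NOT p2 AND p1)) OR p4) AND NOT (NOT p3 AND (NOT p2 OR p1) AND NOT (NOT p2 AND p1) AND p4)   [expand XOR]
⇔ ((NOT p3 AND (NOT p2 OR p1) AND (NOT NOT p2 OR NOT p1)) OR p4) AND NOT (NOT p3 AND (NOT p2 OR p1) AND NOT (NOT p2 AND p1) AND p4)   [De Morgan]
⇔ ((NOT p3 AND (NOT p2 OR p1) AND (p2 OR NOT p1)) OR p4) AND NOT (NOT p3 AND (NOT p2 OR p1) AND NOT (NOT p2 AND p1) AND p4)   [double negation]
⇔ ((NOT p3 AND (NOT p2 OR p1) AND (p2 OR NOT p1)) OR p4) AND (NOT NOT p3 OR NOT (NOT p2 OR p1) OR NOT NOT (NOT p2 AND p1) OR NOT p4)   [De Morgan]
⇔ ((NOT p3 AND (NOT p2 OR p1) AND (p2 OR NOT p1)) OR p4) AND (p3 OR NOT (NOT p2 OR p1) OR NOT NOT (NOT p2 AND p1) OR NOT p4)   [double negation]
⇔ ((NOT p3 AND (NOT p2 OR p1) AND (p2 OR NOT p1)) OR p4) AND (p3 OR (NOT NOT p2 AND NOT p1) OR NOT NOT (NOT p2 AND p1) OR NOT p4)   [De Morgan]
⇔ ((NOT p3 AND (NOT p2 OR p1) AND (p2 OR NOT p1)) OR p4) AND (p3 OR (p2 AND NOT p1) OR NOT NOT (NOT p2 AND p1) OR NOT p4)   [double negation]
⇔ ((NOT p3 AND (NOT p2 OR p1) AND (p2 OR NOT p1)) OR p4) AND (p3 OR (p2 AND NOT p1) OR (NOT p2 AND p1) OR NOT p4)   [double negation]
⇔ (NOT p3 OR p4) AND (NOT p2 OR p1 OR p4) AND (p2 OR NOT p1 OR p4) AND (p3 OR p2 OR NOT p2 OR NOT p4) AND (p3 OR p2 OR p1 OR NOT p4) AND (p3 OR NOT p1 OR NOT p2 OR NOT p4) AND (p3 OR NOT p1 OR p1 OR NOT p4)   [distribute OR over AND]
⇔ (NOT p3 OR p4) AND (NOT p2 OR p1 OR p4) AND (p2 OR NOT p1 OR p4) AND (p3 OR p2 OR p1 OR NOT p4) AND (p3 OR NOT p1 OR NOT p2 OR NOT p4)   [simplify]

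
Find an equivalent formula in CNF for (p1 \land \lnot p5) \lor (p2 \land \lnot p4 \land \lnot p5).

(p1 \land \lnot p5) \lor (p2 \land \lnot p4 \land \lnot p5)
≡ (p1 \lor p2) \land (p1 \lor \lnot p4) \land (p1 \lor \lnot p5) \land (\lnot p5 \lor p2) \land (\lnot p5 \lor \lnot p4) \land (\lnot p5 \lor \lnot p5)   — distribute \lor over \land
≡ (p1 \lor p2) \land (p1 \lor \lnot p4) \land \lnot p5   — simplify

(p1 \lor p2) \land (p1 \lor \lnot p4) \land \lnot p5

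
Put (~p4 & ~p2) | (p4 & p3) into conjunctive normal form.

(~p4 & ~p2) | (p4 & p3)
⇔ (~p4 | p4) & (~p4 | p3) & (~p2 | p4) & (~p2 | p3)   (distribute | over &)
⇔ (~p4 | p3) & (~p2 | p4) & (~p2 | p3)   (simplify)

(~p4 | p3) & (~p2 | p4) & (~p2 | p3)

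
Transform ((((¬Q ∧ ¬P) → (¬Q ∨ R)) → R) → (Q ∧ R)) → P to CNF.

((((¬Q ∧ ¬P) → (¬Q ∨ R)) → R) → (Q ∧ R)) → P
≡ ¬((((¬Q ∧ ¬P) → (¬Q ∨ R)) → R) → (Q ∧ R)) ∨ P   (eliminate →)
≡ ¬(¬(((¬Q ∧ ¬P) → (¬Q ∨ R)) → R) ∨ (Q ∧ R)) ∨ P   (eliminate →)
≡ ¬(¬(¬((¬Q ∧ ¬P) → (¬Q ∨ R)) ∨ R) ∨ (Q ∧ R)) ∨ P   (eliminate →)
≡ ¬(¬(¬(¬(¬Q ∧ ¬P) ∨ ¬Q ∨ R) ∨ R) ∨ (Q ∧ R)) ∨ P   (eliminate →)
≡ (¬¬(¬(¬(¬Q ∧ ¬P) ∨ ¬Q ∨ R) ∨ R) ∧ ¬(Q ∧ R)) ∨ P   (De Morgan)
≡ ((¬(¬(¬Q ∧ ¬P) ∨ ¬Q ∨ R) ∨ R) ∧ ¬(Q ∧ R)) ∨ P   (double negation)
≡ (((¬¬(¬Q ∧ ¬P) ∧ ¬¬Q ∧ ¬R) ∨ R) ∧ ¬(Q ∧ R)) ∨ P   (De Morgan)
≡ (((¬Q ∧ ¬P ∧ ¬¬Q ∧ ¬R) ∨ R) ∧ ¬(Q ∧ R)) ∨ P   (double negation)
≡ (((¬Q ∧ ¬P ∧ Q ∧ ¬R) ∨ R) ∧ ¬(Q ∧ R)) ∨ P   (double negation)
≡ (((¬Q ∧ ¬P ∧ Q ∧ ¬R) ∨ R) ∧ (¬Q ∨ ¬R)) ∨ P   (De Morgan)
≡ (¬Q ∨ R ∨ P) ∧ (¬P ∨ R ∨ P) ∧ (Q ∨ R ∨ P) ∧ (¬R ∨ R ∨ P) ∧ (¬Q ∨ ¬R ∨ P)   (distribute ∨ over ∧)
≡ (¬Q ∨ R ∨ P) ∧ (Q ∨ R ∨ P) ∧ (¬Q ∨ ¬R ∨ P)   (simplify)

(¬Q ∨ R ∨ P) ∧ (Q ∨ R ∨ P) ∧ (¬Q ∨ ¬R ∨ P)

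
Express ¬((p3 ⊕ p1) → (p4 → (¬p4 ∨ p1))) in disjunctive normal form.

p3 ∧ ¬p1 ∧ p4

¬((p3 ⊕ p1) → (p4 → (¬p4 ∨ p1)))
≡ ¬(¬(p3 ⊕ p1) ∨ (p4 → (¬p4 ∨ p1)))   — eliminate →
≡ ¬(¬((p3 ∧ ¬p1) ∨ (¬p3 ∧ p1)) ∨ (p4 → (¬p4 ∨ p1)))   — expand ⊕
≡ ¬(¬((p3 ∧ ¬p1) ∨ (¬p3 ∧ p1)) ∨ ¬p4 ∨ ¬p4 ∨ p1)   — eliminate →
≡ ¬¬((p3 ∧ ¬p1) ∨ (¬p3 ∧ p1)) ∧ ¬¬p4 ∧ ¬¬p4 ∧ ¬p1   — De Morgan
≡ ((p3 ∧ ¬p1) ∨ (¬p3 ∧ p1)) ∧ ¬¬p4 ∧ ¬¬p4 ∧ ¬p1   — double negation
≡ ((p3 ∧ ¬p1) ∨ (¬p3 ∧ p1)) ∧ p4 ∧ ¬¬p4 ∧ ¬p1   — double negation
≡ ((p3 ∧ ¬p1) ∨ (¬p3 ∧ p1)) ∧ p4 ∧ p4 ∧ ¬p1   — double negation
≡ (p3 ∧ ¬p1 ∧ p4 ∧ p4 ∧ ¬p1) ∨ (¬p3 ∧ p1 ∧ p4 ∧ p4 ∧ ¬p1)   — distribute ∧ over ∨
≡ p3 ∧ ¬p1 ∧ p4   — simplify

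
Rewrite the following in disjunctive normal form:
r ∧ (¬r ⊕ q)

r ∧ (¬r ⊕ q)
⇔ r ∧ (¬r ∧ ¬q ∨ ¬¬r ∧ q)   [expand ⊕]
⇔ r ∧ (¬r ∧ ¬q ∨ r ∧ q)   [double negation]
⇔ r ∧ ¬r ∧ ¬q ∨ r ∧ r ∧ q   [distribute ∧ over ∨]
⇔ r ∧ q   [simplify]

r ∧ q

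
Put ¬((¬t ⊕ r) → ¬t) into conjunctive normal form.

¬((¬t ⊕ r) → ¬t)
⇔ ¬(¬(¬t ⊕ r) ∨ ¬t)   [eliminate →]
⇔ ¬(¬((¬t ∨ r) ∧ ¬(¬t ∧ r)) ∨ ¬t)   [expand ⊕]
⇔ ¬¬((¬t ∨ r) ∧ ¬(¬t ∧ r)) ∧ ¬¬t   [De Morgan]
⇔ (¬t ∨ r) ∧ ¬(¬t ∧ r) ∧ ¬¬t   [double negation]
⇔ (¬t ∨ r) ∧ (¬¬t ∨ ¬r) ∧ ¬¬t   [De Morgan]
⇔ (¬t ∨ r) ∧ (t ∨ ¬r) ∧ ¬¬t   [double negation]
⇔ (¬t ∨ r) ∧ (t ∨ ¬r) ∧ t   [double negation]
⇔ (¬t ∨ r) ∧ t   [simplify]

(¬t ∨ r) ∧ t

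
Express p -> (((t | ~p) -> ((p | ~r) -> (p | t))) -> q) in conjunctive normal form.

p -> (((t | ~p) -> ((p | ~r) -> (p | t))) -> q)
≡ ~p | (((t | ~p) -> ((p | ~r) -> (p | t))) -> q)   [eliminate ->]
≡ ~p | ~((t | ~p) -> ((p | ~r) -> (p | t))) | q   [eliminate ->]
≡ ~p | ~(~(t | ~p) | ((p | ~r) -> (p | t))) | q   [eliminate ->]
≡ ~p | ~(~(t | ~p) | ~(p | ~r) | p | t) | q   [eliminate ->]
≡ ~p | (~~(t | ~p) & ~~(p | ~r) & ~p & ~t) | q   [De Morgan]
≡ ~p | ((t | ~p) & ~~(p | ~r) & ~p & ~t) | q   [double negation]
≡ ~p | ((t | ~p) & (p | ~r) & ~p & ~t) | q   [double negation]
≡ (~p | t | ~p | q) & (~p | p | ~r | q) & (~p | ~p | q) & (~p | ~t | q)   [distribute | over &]
≡ ~p | q   [simplify]

~p | q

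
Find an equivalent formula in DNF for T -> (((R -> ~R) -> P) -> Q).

~T | (~R & ~P) | Q

T -> (((R -> ~R) -> P) -> Q)
≡ ~T | (((R -> ~R) -> P) -> Q)   [eliminate ->]
≡ ~T | ~((R -> ~R) -> P) | Q   [eliminate ->]
≡ ~T | ~(~(R -> ~R) | P) | Q   [eliminate ->]
≡ ~T | ~(~(~R | ~R) | P) | Q   [eliminate ->]
≡ ~T | (~~(~R | ~R) & ~P) | Q   [De Morgan]
≡ ~T | ((~R | ~R) & ~P) | Q   [double negation]
≡ ~T | (~R & ~P) | (~R & ~P) | Q   [distribute & over |]
≡ ~T | (~R & ~P) | Q   [simplify]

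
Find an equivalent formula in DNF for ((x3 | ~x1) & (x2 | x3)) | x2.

((x3 | ~x1) & (x2 | x3)) | x2
= (x3 & x2) | (x3 & x3) | (~x1 & x2) | (~x1 & x3) | x2   [distribute & over |]
= x3 | x2   [simplify]

x3 | x2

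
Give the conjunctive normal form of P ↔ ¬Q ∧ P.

P ↔ ¬Q ∧ P
= (P → ¬Q ∧ P) ∧ (¬Q ∧ P → P)   [eliminate ↔]
= (¬P ∨ ¬Q ∧ P) ∧ (¬Q ∧ P → P)   [eliminate →]
= (¬P ∨ ¬Q ∧ P) ∧ (¬(¬Q ∧ P) ∨ P)   [eliminate →]
= (¬P ∨ ¬Q ∧ P) ∧ (¬¬Q ∨ ¬P ∨ P)   [De Morgan]
= (¬P ∨ ¬Q ∧ P) ∧ (Q ∨ ¬P ∨ P)   [double negation]
= (¬P ∨ ¬Q) ∧ (¬P ∨ P) ∧ (Q ∨ ¬P ∨ P)   [distribute ∨ over ∧]
= ¬P ∨ ¬Q   [simplify]

¬P ∨ ¬Q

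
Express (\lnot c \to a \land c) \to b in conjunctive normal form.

\lnot c \lor b

(\lnot c \to a \land c) \to b
≡ \lnot (\lnot c \to a \land c) \lor b   [eliminate \to]
≡ \lnot (\lnot \lnot c \lor a \land c) \lor b   [eliminate \to]
≡ \lnot \lnot \lnot c \land \lnot (a \land c) \lor b   [De Morgan]
≡ \lnot c \land \lnot (a \land c) \lor b   [double negation]
≡ \lnot c \land (\lnot a \lor \lnot c) \lor b   [De Morgan]
≡ (\lnot c \lor b) \land (\lnot a \lor \lnot c \lor b)   [distribute \lor over \land]
≡ \lnot c \lor b   [simplify]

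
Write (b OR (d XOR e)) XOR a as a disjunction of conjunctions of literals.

(b AND NOT a) OR (d AND NOT e AND NOT a) OR (NOT d AND e AND NOT a) OR (NOT b AND NOT d AND NOT e AND a) OR (NOT b AND e AND d AND a)

(b OR (d XOR e)) XOR a
≡ ((b OR (d XOR e)) AND NOT a) OR (NOT (b OR (d XOR e)) AND a)   [expand XOR]
≡ ((b OR (d AND NOT e) OR (NOT d AND e)) AND NOT a) OR (NOT (b OR (d XOR e)) AND a)   [expand XOR]
≡ ((b OR (d AND NOT e) OR (NOT d AND e)) AND NOT a) OR (NOT (b OR (d AND NOT e) OR (NOT d AND e)) AND a)   [expand XOR]
≡ ((b OR (d AND NOT e) OR (NOT d AND e)) AND NOT a) OR (NOT b AND NOT (d AND NOT e) AND NOT (NOT d AND e) AND a)   [De Morgan]
≡ ((b OR (d AND NOT e) OR (NOT d AND e)) AND NOT a) OR (NOT b AND (NOT d OR NOT NOT e) AND NOT (NOT d AND e) AND a)   [De Morgan]
≡ ((b OR (d AND NOT e) OR (NOT d AND e)) AND NOT a) OR (NOT b AND (NOT d OR e) AND NOT (NOT d AND e) AND a)   [double negation]
≡ ((b OR (d AND NOT e) OR (NOT d AND e)) AND NOT a) OR (NOT b AND (NOT d OR e) AND (NOT NOT d OR NOT e) AND a)   [De Morgan]
≡ ((b OR (d AND NOT e) OR (NOT d AND e)) AND NOT a) OR (NOT b AND (NOT d OR e) AND (d OR NOT e) AND a)   [double negation]
≡ (b AND NOT a) OR (d AND NOT e AND NOT a) OR (NOT d AND e AND NOT a) OR (NOT b AND NOT d AND d AND a) OR (NOT b AND NOT d AND NOT e AND a) OR (NOT b AND e AND d AND a) OR (NOT b AND e AND NOT e AND a)   [distribute AND over OR]
≡ (b AND NOT a) OR (d AND NOT e AND NOT a) OR (NOT d AND e AND NOT a) OR (NOT b AND NOT d AND NOT e AND a) OR (NOT b AND e AND d AND a)   [simplify]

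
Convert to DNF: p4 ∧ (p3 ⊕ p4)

p4 ∧ (p3 ⊕ p4)
= p4 ∧ ((p3 ∧ ¬p4) ∨ (¬p3 ∧ p4))   [expand ⊕]
= (p4 ∧ p3 ∧ ¬p4) ∨ (p4 ∧ ¬p3 ∧ p4)   [distribute ∧ over ∨]
= p4 ∧ ¬p3   [simplify]

p4 ∧ ¬p3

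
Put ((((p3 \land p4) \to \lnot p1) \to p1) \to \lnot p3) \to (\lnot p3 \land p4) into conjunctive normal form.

(p4 \lor p1) \land (p1 \lor \lnot p3) \land (p3 \lor p4)

((((p3 \land p4) \to \lnot p1) \to p1) \to \lnot p3) \to (\lnot p3 \land p4)
⇔ \lnot ((((p3 \land p4) \to \lnot p1) \to p1) \to \lnot p3) \lor (\lnot p3 \land p4)   [eliminate \to]
⇔ \lnot (\lnot (((p3 \land p4) \to \lnot p1) \to p1) \lor \lnot p3) \lor (\lnot p3 \land p4)   [eliminate \to]
⇔ \lnot (\lnot (\lnot ((p3 \land p4) \to \lnot p1) \lor p1) \lor \lnot p3) \lor (\lnot p3 \land p4)   [eliminate \to]
⇔ \lnot (\lnot (\lnot (\lnot (p3 \land p4) \lor \lnot p1) \lor p1) \lor \lnot p3) \lor (\lnot p3 \land p4)   [eliminate \to]
⇔ (\lnot \lnot (\lnot (\lnot (p3 \land p4) \lor \lnot p1) \lor p1) \land \lnot \lnot p3) \lor (\lnot p3 \land p4)   [De Morgan]
⇔ ((\lnot (\lnot (p3 \land p4) \lor \lnot p1) \lor p1) \land \lnot \lnot p3) \lor (\lnot p3 \land p4)   [double negation]
⇔ (((\lnot \lnot (p3 \land p4) \land \lnot \lnot p1) \lor p1) \land \lnot \lnot p3) \lor (\lnot p3 \land p4)   [De Morgan]
⇔ (((p3 \land p4 \land \lnot \lnot p1) \lor p1) \land \lnot \lnot p3) \lor (\lnot p3 \land p4)   [double negation]
⇔ (((p3 \land p4 \land p1) \lor p1) \land \lnot \lnot p3) \lor (\lnot p3 \land p4)   [double negation]
⇔ (((p3 \land p4 \land p1) \lor p1) \land p3) \lor (\lnot p3 \land p4)   [double negation]
⇔ (p3 \lor p1 \lor \lnot p3) \land (p3 \lor p1 \lor p4) \land (p4 \lor p1 \lor \lnot p3) \land (p4 \lor p1 \lor p4) \land (p1 \lor p1 \lor \lnot p3) \land (p1 \lor p1 \lor p4) \land (p3 \lor \lnot p3) \land (p3 \lor p4)   [distribute \lor over \land]
⇔ (p4 \lor p1) \land (p1 \lor \lnot p3) \land (p3 \lor p4)   [simplify]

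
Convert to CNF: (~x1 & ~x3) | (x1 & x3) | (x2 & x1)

(~x1 & ~x3) | (x1 & x3) | (x2 & x1)
≡ (~x1 | x1 | x2) & (~x1 | x1 | x1) & (~x1 | x3 | x2) & (~x1 | x3 | x1) & (~x3 | x1 | x2) & (~x3 | x1 | x1) & (~x3 | x3 | x2) & (~x3 | x3 | x1)   [distribute | over &]
≡ (~x1 | x3 | x2) & (~x3 | x1)   [simplify]

(~x1 | x3 | x2) & (~x3 | x1)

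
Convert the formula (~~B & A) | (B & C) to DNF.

(~~B & A) | (B & C)
≡ (B & A) | (B & C)

(B & A) | (B & C)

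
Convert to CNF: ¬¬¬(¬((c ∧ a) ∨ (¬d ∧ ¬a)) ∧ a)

c ∨ ¬a

¬¬¬(¬((c ∧ a) ∨ (¬d ∧ ¬a)) ∧ a)
≡ ¬(¬((c ∧ a) ∨ (¬d ∧ ¬a)) ∧ a)   (double negation)
≡ ¬¬((c ∧ a) ∨ (¬d ∧ ¬a)) ∨ ¬a   (De Morgan)
≡ (c ∧ a) ∨ (¬d ∧ ¬a) ∨ ¬a   (double negation)
≡ (c ∨ ¬d ∨ ¬a) ∧ (c ∨ ¬a ∨ ¬a) ∧ (a ∨ ¬d ∨ ¬a) ∧ (a ∨ ¬a ∨ ¬a)   (distribute ∨ over ∧)
≡ c ∨ ¬a   (simplify)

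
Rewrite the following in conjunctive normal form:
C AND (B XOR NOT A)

C AND (B OR NOT A) AND (NOT B OR A)

C AND (B XOR NOT A)
≡ C AND (B OR NOT A) AND NOT (B AND NOT A)   [expand XOR]
≡ C AND (B OR NOT A) AND (NOT B OR NOT NOT A)   [De Morgan]
≡ C AND (B OR NOT A) AND (NOT B OR A)   [double negation]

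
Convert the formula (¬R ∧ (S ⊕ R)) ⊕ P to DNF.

(¬R ∧ S ∧ ¬P) ∨ (R ∧ P) ∨ (¬S ∧ ¬R ∧ P)

(¬R ∧ (S ⊕ R)) ⊕ P
≡ (¬R ∧ (S ⊕ R) ∧ ¬P) ∨ (¬(¬R ∧ (S ⊕ R)) ∧ P)   [expand ⊕]
≡ (¬R ∧ ((S ∧ ¬R) ∨ (¬S ∧ R)) ∧ ¬P) ∨ (¬(¬R ∧ (S ⊕ R)) ∧ P)   [expand ⊕]
≡ (¬R ∧ ((S ∧ ¬R) ∨ (¬S ∧ R)) ∧ ¬P) ∨ (¬(¬R ∧ ((S ∧ ¬R) ∨ (¬S ∧ R))) ∧ P)   [expand ⊕]
≡ (¬R ∧ ((S ∧ ¬R) ∨ (¬S ∧ R)) ∧ ¬P) ∨ ((¬¬R ∨ ¬((S ∧ ¬R) ∨ (¬S ∧ R))) ∧ P)   [De Morgan]
≡ (¬R ∧ ((S ∧ ¬R) ∨ (¬S ∧ R)) ∧ ¬P) ∨ ((R ∨ ¬((S ∧ ¬R) ∨ (¬S ∧ R))) ∧ P)   [double negation]
≡ (¬R ∧ ((S ∧ ¬R) ∨ (¬S ∧ R)) ∧ ¬P) ∨ ((R ∨ (¬(S ∧ ¬R) ∧ ¬(¬S ∧ R))) ∧ P)   [De Morgan]
≡ (¬R ∧ ((S ∧ ¬R) ∨ (¬S ∧ R)) ∧ ¬P) ∨ ((R ∨ ((¬S ∨ ¬¬R) ∧ ¬(¬S ∧ R))) ∧ P)   [De Morgan]
≡ (¬R ∧ ((S ∧ ¬R) ∨ (¬S ∧ R)) ∧ ¬P) ∨ ((R ∨ ((¬S ∨ R) ∧ ¬(¬S ∧ R))) ∧ P)   [double negation]
≡ (¬R ∧ ((S ∧ ¬R) ∨ (¬S ∧ R)) ∧ ¬P) ∨ ((R ∨ ((¬S ∨ R) ∧ (¬¬S ∨ ¬R))) ∧ P)   [De Morgan]
≡ (¬R ∧ ((S ∧ ¬R) ∨ (¬S ∧ R)) ∧ ¬P) ∨ ((R ∨ ((¬S ∨ R) ∧ (S ∨ ¬R))) ∧ P)   [double negation]
≡ (¬R ∧ S ∧ ¬R ∧ ¬P) ∨ (¬R ∧ ¬S ∧ R ∧ ¬P) ∨ (R ∧ P) ∨ (¬S ∧ S ∧ P) ∨ (¬S ∧ ¬R ∧ P) ∨ (R ∧ S ∧ P) ∨ (R ∧ ¬R ∧ P)   [distribute ∧ over ∨]
≡ (¬R ∧ S ∧ ¬P) ∨ (R ∧ P) ∨ (¬S ∧ ¬R ∧ P)   [simplify]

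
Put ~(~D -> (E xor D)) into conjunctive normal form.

~D & (~E | D)

~(~D -> (E xor D))
≡ ~(~~D | (E xor D))   (eliminate ->)
≡ ~(~~D | ((E | D) & ~(E & D)))   (expand xor)
≡ ~~~D & ~((E | D) & ~(E & D))   (De Morgan)
≡ ~D & ~((E | D) & ~(E & D))   (double negation)
≡ ~D & (~(E | D) | ~~(E & D))   (De Morgan)
≡ ~D & ((~E & ~D) | ~~(E & D))   (De Morgan)
≡ ~D & ((~E & ~D) | (E & D))   (double negation)
≡ ~D & (~E | E) & (~E | D) & (~D | E) & (~D | D)   (distribute | over &)
≡ ~D & (~E | D)   (simplify)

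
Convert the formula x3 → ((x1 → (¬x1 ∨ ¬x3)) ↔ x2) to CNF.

(¬x3 ∨ x1 ∨ x2) ∧ (¬x3 ∨ ¬x2 ∨ ¬x1)

x3 → ((x1 → (¬x1 ∨ ¬x3)) ↔ x2)
⇔ ¬x3 ∨ ((x1 → (¬x1 ∨ ¬x3)) ↔ x2)   — eliminate →
⇔ ¬x3 ∨ (((x1 → (¬x1 ∨ ¬x3)) → x2) ∧ (x2 → (x1 → (¬x1 ∨ ¬x3))))   — eliminate ↔
⇔ ¬x3 ∨ ((¬(x1 → (¬x1 ∨ ¬x3)) ∨ x2) ∧ (x2 → (x1 → (¬x1 ∨ ¬x3))))   — eliminate →
⇔ ¬x3 ∨ ((¬(¬x1 ∨ ¬x1 ∨ ¬x3) ∨ x2) ∧ (x2 → (x1 → (¬x1 ∨ ¬x3))))   — eliminate →
⇔ ¬x3 ∨ ((¬(¬x1 ∨ ¬x1 ∨ ¬x3) ∨ x2) ∧ (¬x2 ∨ (x1 → (¬x1 ∨ ¬x3))))   — eliminate →
⇔ ¬x3 ∨ ((¬(¬x1 ∨ ¬x1 ∨ ¬x3) ∨ x2) ∧ (¬x2 ∨ ¬x1 ∨ ¬x1 ∨ ¬x3))   — eliminate →
⇔ ¬x3 ∨ (((¬¬x1 ∧ ¬¬x1 ∧ ¬¬x3) ∨ x2) ∧ (¬x2 ∨ ¬x1 ∨ ¬x1 ∨ ¬x3))   — De Morgan
⇔ ¬x3 ∨ (((x1 ∧ ¬¬x1 ∧ ¬¬x3) ∨ x2) ∧ (¬x2 ∨ ¬x1 ∨ ¬x1 ∨ ¬x3))   — double negation
⇔ ¬x3 ∨ (((x1 ∧ x1 ∧ ¬¬x3) ∨ x2) ∧ (¬x2 ∨ ¬x1 ∨ ¬x1 ∨ ¬x3))   — double negation
⇔ ¬x3 ∨ (((x1 ∧ x1 ∧ x3) ∨ x2) ∧ (¬x2 ∨ ¬x1 ∨ ¬x1 ∨ ¬x3))   — double negation
⇔ (¬x3 ∨ x1 ∨ x2) ∧ (¬x3 ∨ x1 ∨ x2) ∧ (¬x3 ∨ x3 ∨ x2) ∧ (¬x3 ∨ ¬x2 ∨ ¬x1 ∨ ¬x1 ∨ ¬x3)   — distribute ∨ over ∧
⇔ (¬x3 ∨ x1 ∨ x2) ∧ (¬x3 ∨ ¬x2 ∨ ¬x1)   — simplify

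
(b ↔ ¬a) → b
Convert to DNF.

(b ↔ ¬a) → b
= ¬(b ↔ ¬a) ∨ b   — eliminate →
= ¬((b → ¬a) ∧ (¬a → b)) ∨ b   — eliminate ↔
= ¬((¬b ∨ ¬a) ∧ (¬a → b)) ∨ b   — eliminate →
= ¬((¬b ∨ ¬a) ∧ (¬¬a ∨ b)) ∨ b   — eliminate →
= ¬(¬b ∨ ¬a) ∨ ¬(¬¬a ∨ b) ∨ b   — De Morgan
= (¬¬b ∧ ¬¬a) ∨ ¬(¬¬a ∨ b) ∨ b   — De Morgan
= (b ∧ ¬¬a) ∨ ¬(¬¬a ∨ b) ∨ b   — double negation
= (b ∧ a) ∨ ¬(¬¬a ∨ b) ∨ b   — double negation
= (b ∧ a) ∨ (¬¬¬a ∧ ¬b) ∨ b   — De Morgan
= (b ∧ a) ∨ (¬a ∧ ¬b) ∨ b   — double negation
= (¬a ∧ ¬b) ∨ b   — simplify

(¬a ∧ ¬b) ∨ b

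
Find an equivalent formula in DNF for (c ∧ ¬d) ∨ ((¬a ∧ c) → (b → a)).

(c ∧ ¬d) ∨ ((¬a ∧ c) → (b → a))
≡ (c ∧ ¬d) ∨ ¬(¬a ∧ c) ∨ (b → a)   [eliminate →]
≡ (c ∧ ¬d) ∨ ¬(¬a ∧ c) ∨ ¬b ∨ a   [eliminate →]
≡ (c ∧ ¬d) ∨ ¬¬a ∨ ¬c ∨ ¬b ∨ a   [De Morgan]
≡ (c ∧ ¬d) ∨ a ∨ ¬c ∨ ¬b ∨ a   [double negation]
≡ (c ∧ ¬d) ∨ a ∨ ¬c ∨ ¬b   [simplify]

(c ∧ ¬d) ∨ a ∨ ¬c ∨ ¬b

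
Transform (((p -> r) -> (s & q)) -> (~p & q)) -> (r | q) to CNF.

(((p -> r) -> (s & q)) -> (~p & q)) -> (r | q)
≡ ~(((p -> r) -> (s & q)) -> (~p & q)) | r | q   [eliminate ->]
≡ ~(~((p -> r) -> (s & q)) | (~p & q)) | r | q   [eliminate ->]
≡ ~(~(~(p -> r) | (s & q)) | (~p & q)) | r | q   [eliminate ->]
≡ ~(~(~(~p | r) | (s & q)) | (~p & q)) | r | q   [eliminate ->]
≡ (~~(~(~p | r) | (s & q)) & ~(~p & q)) | r | q   [De Morgan]
≡ ((~(~p | r) | (s & q)) & ~(~p & q)) | r | q   [double negation]
≡ (((~~p & ~r) | (s & q)) & ~(~p & q)) | r | q   [De Morgan]
≡ (((p & ~r) | (s & q)) & ~(~p & q)) | r | q   [double negation]
≡ (((p & ~r) | (s & q)) & (~~p | ~q)) | r | q   [De Morgan]
≡ (((p & ~r) | (s & q)) & (p | ~q)) | r | q   [double negation]
≡ (p | s | r | q) & (p | q | r | q) & (~r | s | r | q) & (~r | q | r | q) & (p | ~q | r | q)   [distribute | over &]
≡ p | q | r   [simplify]

p | q | r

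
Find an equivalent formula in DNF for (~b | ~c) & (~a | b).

(~b & ~a) | (~c & ~a) | (~c & b)

(~b | ~c) & (~a | b)
= (~b & ~a) | (~b & b) | (~c & ~a) | (~c & b)
= (~b & ~a) | (~c & ~a) | (~c & b)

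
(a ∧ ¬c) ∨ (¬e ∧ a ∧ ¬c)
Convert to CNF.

(a ∧ ¬c) ∨ (¬e ∧ a ∧ ¬c)
≡ (a ∨ ¬e) ∧ (a ∨ a) ∧ (a ∨ ¬c) ∧ (¬c ∨ ¬e) ∧ (¬c ∨ a) ∧ (¬c ∨ ¬c)   (distribute ∨ over ∧)
≡ a ∧ ¬c   (simplify)

a ∧ ¬c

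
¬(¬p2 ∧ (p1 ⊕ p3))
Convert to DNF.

p2 ∨ (¬p1 ∧ ¬p3) ∨ (p3 ∧ p1)

¬(¬p2 ∧ (p1 ⊕ p3))
≡ ¬(¬p2 ∧ ((p1 ∧ ¬p3) ∨ (¬p1 ∧ p3)))   (expand ⊕)
≡ ¬¬p2 ∨ ¬((p1 ∧ ¬p3) ∨ (¬p1 ∧ p3))   (De Morgan)
≡ p2 ∨ ¬((p1 ∧ ¬p3) ∨ (¬p1 ∧ p3))   (double negation)
≡ p2 ∨ (¬(p1 ∧ ¬p3) ∧ ¬(¬p1 ∧ p3))   (De Morgan)
≡ p2 ∨ ((¬p1 ∨ ¬¬p3) ∧ ¬(¬p1 ∧ p3))   (De Morgan)
≡ p2 ∨ ((¬p1 ∨ p3) ∧ ¬(¬p1 ∧ p3))   (double negation)
≡ p2 ∨ ((¬p1 ∨ p3) ∧ (¬¬p1 ∨ ¬p3))   (De Morgan)
≡ p2 ∨ ((¬p1 ∨ p3) ∧ (p1 ∨ ¬p3))   (double negation)
≡ p2 ∨ (¬p1 ∧ p1) ∨ (¬p1 ∧ ¬p3) ∨ (p3 ∧ p1) ∨ (p3 ∧ ¬p3)   (distribute ∧ over ∨)
≡ p2 ∨ (¬p1 ∧ ¬p3) ∨ (p3 ∧ p1)   (simplify)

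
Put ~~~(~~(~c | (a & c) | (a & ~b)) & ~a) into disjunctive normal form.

(c & ~a) | a

~~~(~~(~c | (a & c) | (a & ~b)) & ~a)
≡ ~(~~(~c | (a & c) | (a & ~b)) & ~a)   [double negation]
≡ ~~~(~c | (a & c) | (a & ~b)) | ~~a   [De Morgan]
≡ ~(~c | (a & c) | (a & ~b)) | ~~a   [double negation]
≡ (~~c & ~(a & c) & ~(a & ~b)) | ~~a   [De Morgan]
≡ (c & ~(a & c) & ~(a & ~b)) | ~~a   [double negation]
≡ (c & (~a | ~c) & ~(a & ~b)) | ~~a   [De Morgan]
≡ (c & (~a | ~c) & (~a | ~~b)) | ~~a   [De Morgan]
≡ (c & (~a | ~c) & (~a | b)) | ~~a   [double negation]
≡ (c & (~a | ~c) & (~a | b)) | a   [double negation]
≡ (c & ~a & ~a) | (c & ~a & b) | (c & ~c & ~a) | (c & ~c & b) | a   [distribute & over |]
≡ (c & ~a) | a   [simplify]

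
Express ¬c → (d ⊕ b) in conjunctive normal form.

(c ∨ d ∨ b) ∧ (c ∨ ¬d ∨ ¬b)

¬c → (d ⊕ b)
⇔ ¬¬c ∨ (d ⊕ b)   — eliminate →
⇔ ¬¬c ∨ ((d ∨ b) ∧ ¬(d ∧ b))   — expand ⊕
⇔ c ∨ ((d ∨ b) ∧ ¬(d ∧ b))   — double negation
⇔ c ∨ ((d ∨ b) ∧ (¬d ∨ ¬b))   — De Morgan
⇔ (c ∨ d ∨ b) ∧ (c ∨ ¬d ∨ ¬b)   — distribute ∨ over ∧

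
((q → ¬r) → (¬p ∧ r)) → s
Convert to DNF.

(¬q ∧ p) ∨ ¬r ∨ s

((q → ¬r) → (¬p ∧ r)) → s
= ¬((q → ¬r) → (¬p ∧ r)) ∨ s   [eliminate →]
= ¬(¬(q → ¬r) ∨ (¬p ∧ r)) ∨ s   [eliminate →]
= ¬(¬(¬q ∨ ¬r) ∨ (¬p ∧ r)) ∨ s   [eliminate →]
= (¬¬(¬q ∨ ¬r) ∧ ¬(¬p ∧ r)) ∨ s   [De Morgan]
= ((¬q ∨ ¬r) ∧ ¬(¬p ∧ r)) ∨ s   [double negation]
= ((¬q ∨ ¬r) ∧ (¬¬p ∨ ¬r)) ∨ s   [De Morgan]
= ((¬q ∨ ¬r) ∧ (p ∨ ¬r)) ∨ s   [double negation]
= (¬q ∧ p) ∨ (¬q ∧ ¬r) ∨ (¬r ∧ p) ∨ (¬r ∧ ¬r) ∨ s   [distribute ∧ over ∨]
= (¬q ∧ p) ∨ ¬r ∨ s   [simplify]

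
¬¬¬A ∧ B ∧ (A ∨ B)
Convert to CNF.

¬A ∧ B

¬¬¬A ∧ B ∧ (A ∨ B)
≡ ¬A ∧ B ∧ (A ∨ B)   [double negation]
≡ ¬A ∧ B   [simplify]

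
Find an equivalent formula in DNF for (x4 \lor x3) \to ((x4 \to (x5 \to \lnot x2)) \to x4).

(x4 \lor x3) \to ((x4 \to (x5 \to \lnot x2)) \to x4)
≡ \lnot (x4 \lor x3) \lor ((x4 \to (x5 \to \lnot x2)) \to x4)   [eliminate \to]
≡ \lnot (x4 \lor x3) \lor \lnot (x4 \to (x5 \to \lnot x2)) \lor x4   [eliminate \to]
≡ \lnot (x4 \lor x3) \lor \lnot (\lnot x4 \lor (x5 \to \lnot x2)) \lor x4   [eliminate \to]
≡ \lnot (x4 \lor x3) \lor \lnot (\lnot x4 \lor \lnot x5 \lor \lnot x2) \lor x4   [eliminate \to]
≡ (\lnot x4 \land \lnot x3) \lor \lnot (\lnot x4 \lor \lnot x5 \lor \lnot x2) \lor x4   [De Morgan]
≡ (\lnot x4 \land \lnot x3) \lor (\lnot \lnot x4 \land \lnot \lnot x5 \land \lnot \lnot x2) \lor x4   [De Morgan]
≡ (\lnot x4 \land \lnot x3) \lor (x4 \land \lnot \lnot x5 \land \lnot \lnot x2) \lor x4   [double negation]
≡ (\lnot x4 \land \lnot x3) \lor (x4 \land x5 \land \lnot \lnot x2) \lor x4   [double negation]
≡ (\lnot x4 \land \lnot x3) \lor (x4 \land x5 \land x2) \lor x4   [double negation]
≡ (\lnot x4 \land \lnot x3) \lor x4   [simplify]

(\lnot x4 \land \lnot x3) \lor x4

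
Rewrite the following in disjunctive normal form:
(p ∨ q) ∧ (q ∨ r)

(p ∧ r) ∨ q

(p ∨ q) ∧ (q ∨ r)
≡ (p ∧ q) ∨ (p ∧ r) ∨ (q ∧ q) ∨ (q ∧ r)   — distribute ∧ over ∨
≡ (p ∧ r) ∨ q   — simplify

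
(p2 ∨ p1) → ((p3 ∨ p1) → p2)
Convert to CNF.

(p2 ∨ p1) → ((p3 ∨ p1) → p2)
⇔ ¬(p2 ∨ p1) ∨ ((p3 ∨ p1) → p2)   [eliminate →]
⇔ ¬(p2 ∨ p1) ∨ ¬(p3 ∨ p1) ∨ p2   [eliminate →]
⇔ (¬p2 ∧ ¬p1) ∨ ¬(p3 ∨ p1) ∨ p2   [De Morgan]
⇔ (¬p2 ∧ ¬p1) ∨ (¬p3 ∧ ¬p1) ∨ p2   [De Morgan]
⇔ (¬p2 ∨ ¬p3 ∨ p2) ∧ (¬p2 ∨ ¬p1 ∨ p2) ∧ (¬p1 ∨ ¬p3 ∨ p2) ∧ (¬p1 ∨ ¬p1 ∨ p2)   [distribute ∨ over ∧]
⇔ ¬p1 ∨ p2   [simplify]

¬p1 ∨ p2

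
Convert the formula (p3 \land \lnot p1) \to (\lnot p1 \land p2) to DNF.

\lnot p3 \lor p1 \lor (\lnot p1 \land p2)

(p3 \land \lnot p1) \to (\lnot p1 \land p2)
≡ \lnot (p3 \land \lnot p1) \lor (\lnot p1 \land p2)   [eliminate \to]
≡ \lnot p3 \lor \lnot \lnot p1 \lor (\lnot p1 \land p2)   [De Morgan]
≡ \lnot p3 \lor p1 \lor (\lnot p1 \land p2)   [double negation]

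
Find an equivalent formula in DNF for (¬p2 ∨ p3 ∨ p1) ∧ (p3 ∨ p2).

p3 ∨ (p1 ∧ p2)

(¬p2 ∨ p3 ∨ p1) ∧ (p3 ∨ p2)
⇔ (¬p2 ∧ p3) ∨ (¬p2 ∧ p2) ∨ (p3 ∧ p3) ∨ (p3 ∧ p2) ∨ (p1 ∧ p3) ∨ (p1 ∧ p2)   (distribute ∧ over ∨)
⇔ p3 ∨ (p1 ∧ p2)   (simplify)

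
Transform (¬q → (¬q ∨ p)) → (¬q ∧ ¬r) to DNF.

(¬q → (¬q ∨ p)) → (¬q ∧ ¬r)
≡ ¬(¬q → (¬q ∨ p)) ∨ (¬q ∧ ¬r)   [eliminate →]
≡ ¬(¬¬q ∨ ¬q ∨ p) ∨ (¬q ∧ ¬r)   [eliminate →]
≡ (¬¬¬q ∧ ¬¬q ∧ ¬p) ∨ (¬q ∧ ¬r)   [De Morgan]
≡ (¬q ∧ ¬¬q ∧ ¬p) ∨ (¬q ∧ ¬r)   [double negation]
≡ (¬q ∧ q ∧ ¬p) ∨ (¬q ∧ ¬r)   [double negation]
≡ ¬q ∧ ¬r   [simplify]

¬q ∧ ¬r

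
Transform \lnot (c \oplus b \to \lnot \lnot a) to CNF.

\lnot (c \oplus b \to \lnot \lnot a)
⇔ \lnot (\lnot (c \oplus b) \lor \lnot \lnot a)   [eliminate \to]
⇔ \lnot (\lnot ((c \lor b) \land \lnot (c \land b)) \lor \lnot \lnot a)   [expand \oplus]
⇔ \lnot \lnot ((c \lor b) \land \lnot (c \land b)) \land \lnot \lnot \lnot a   [De Morgan]
⇔ (c \lor b) \land \lnot (c \land b) \land \lnot \lnot \lnot a   [double negation]
⇔ (c \lor b) \land (\lnot c \lor \lnot b) \land \lnot \lnot \lnot a   [De Morgan]
⇔ (c \lor b) \land (\lnot c \lor \lnot b) \land \lnot a   [double negation]

(c \lor b) \land (\lnot c \lor \lnot b) \land \lnot a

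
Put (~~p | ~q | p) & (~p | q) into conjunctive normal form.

(~~p | ~q | p) & (~p | q)
= (p | ~q | p) & (~p | q)
= (p | ~q) & (~p | q)

(p | ~q) & (~p | q)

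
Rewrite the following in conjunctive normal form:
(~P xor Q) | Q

(~P xor Q) | Q
≡ ((~P | Q) & ~(~P & Q)) | Q   [expand xor]
≡ ((~P | Q) & (~~P | ~Q)) | Q   [De Morgan]
≡ ((~P | Q) & (P | ~Q)) | Q   [double negation]
≡ (~P | Q | Q) & (P | ~Q | Q)   [distribute | over &]
≡ ~P | Q   [simplify]

~P | Q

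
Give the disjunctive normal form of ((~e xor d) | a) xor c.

(~e & ~d & ~c) | (e & d & ~c) | (a & ~c) | (e & ~d & ~a & c) | (d & ~e & ~a & c)

((~e xor d) | a) xor c
⇔ (((~e xor d) | a) & ~c) | (~((~e xor d) | a) & c)   — expand xor
⇔ (((~e & ~d) | (~~e & d) | a) & ~c) | (~((~e xor d) | a) & c)   — expand xor
⇔ (((~e & ~d) | (~~e & d) | a) & ~c) | (~((~e & ~d) | (~~e & d) | a) & c)   — expand xor
⇔ (((~e & ~d) | (e & d) | a) & ~c) | (~((~e & ~d) | (~~e & d) | a) & c)   — double negation
⇔ (((~e & ~d) | (e & d) | a) & ~c) | (~(~e & ~d) & ~(~~e & d) & ~a & c)   — De Morgan
⇔ (((~e & ~d) | (e & d) | a) & ~c) | ((~~e | ~~d) & ~(~~e & d) & ~a & c)   — De Morgan
⇔ (((~e & ~d) | (e & d) | a) & ~c) | ((e | ~~d) & ~(~~e & d) & ~a & c)   — double negation
⇔ (((~e & ~d) | (e & d) | a) & ~c) | ((e | d) & ~(~~e & d) & ~a & c)   — double negation
⇔ (((~e & ~d) | (e & d) | a) & ~c) | ((e | d) & (~~~e | ~d) & ~a & c)   — De Morgan
⇔ (((~e & ~d) | (e & d) | a) & ~c) | ((e | d) & (~e | ~d) & ~a & c)   — double negation
⇔ (~e & ~d & ~c) | (e & d & ~c) | (a & ~c) | (e & ~e & ~a & c) | (e & ~d & ~a & c) | (d & ~e & ~a & c) | (d & ~d & ~a & c)   — distribute & over |
⇔ (~e & ~d & ~c) | (e & d & ~c) | (a & ~c) | (e & ~d & ~a & c) | (d & ~e & ~a & c)   — simplify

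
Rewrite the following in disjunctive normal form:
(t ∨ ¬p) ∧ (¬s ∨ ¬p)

(t ∨ ¬p) ∧ (¬s ∨ ¬p)
≡ (t ∧ ¬s) ∨ (t ∧ ¬p) ∨ (¬p ∧ ¬s) ∨ (¬p ∧ ¬p)   [distribute ∧ over ∨]
≡ (t ∧ ¬s) ∨ ¬p   [simplify]

(t ∧ ¬s) ∨ ¬p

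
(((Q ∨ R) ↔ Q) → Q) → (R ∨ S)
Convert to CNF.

(((Q ∨ R) ↔ Q) → Q) → (R ∨ S)
≡ ¬(((Q ∨ R) ↔ Q) → Q) ∨ R ∨ S   — eliminate →
≡ ¬(¬((Q ∨ R) ↔ Q) ∨ Q) ∨ R ∨ S   — eliminate →
≡ ¬(¬(((Q ∨ R) → Q) ∧ (Q → (Q ∨ R))) ∨ Q) ∨ R ∨ S   — eliminate ↔
≡ ¬(¬((¬(Q ∨ R) ∨ Q) ∧ (Q → (Q ∨ R))) ∨ Q) ∨ R ∨ S   — eliminate →
≡ ¬(¬((¬(Q ∨ R) ∨ Q) ∧ (¬Q ∨ Q ∨ R)) ∨ Q) ∨ R ∨ S   — eliminate →
≡ (¬¬((¬(Q ∨ R) ∨ Q) ∧ (¬Q ∨ Q ∨ R)) ∧ ¬Q) ∨ R ∨ S   — De Morgan
≡ ((¬(Q ∨ R) ∨ Q) ∧ (¬Q ∨ Q ∨ R) ∧ ¬Q) ∨ R ∨ S   — double negation
≡ (((¬Q ∧ ¬R) ∨ Q) ∧ (¬Q ∨ Q ∨ R) ∧ ¬Q) ∨ R ∨ S   — De Morgan
≡ (¬Q ∨ Q ∨ R ∨ S) ∧ (¬R ∨ Q ∨ R ∨ S) ∧ (¬Q ∨ Q ∨ R ∨ R ∨ S) ∧ (¬Q ∨ R ∨ S)   — distribute ∨ over ∧
≡ ¬Q ∨ R ∨ S   — simplify

¬Q ∨ R ∨ S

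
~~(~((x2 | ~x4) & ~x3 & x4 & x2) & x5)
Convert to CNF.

(~x2 | x3 | ~x4) & x5

~~(~((x2 | ~x4) & ~x3 & x4 & x2) & x5)
⇔ ~((x2 | ~x4) & ~x3 & x4 & x2) & x5
⇔ (~(x2 | ~x4) | ~~x3 | ~x4 | ~x2) & x5
⇔ ((~x2 & ~~x4) | ~~x3 | ~x4 | ~x2) & x5
⇔ ((~x2 & x4) | ~~x3 | ~x4 | ~x2) & x5
⇔ ((~x2 & x4) | x3 | ~x4 | ~x2) & x5
⇔ (~x2 | x3 | ~x4 | ~x2) & (x4 | x3 | ~x4 | ~x2) & x5
⇔ (~x2 | x3 | ~x4) & x5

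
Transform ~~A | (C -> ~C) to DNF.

~~A | (C -> ~C)
⇔ ~~A | ~C | ~C   [eliminate ->]
⇔ A | ~C | ~C   [double negation]
⇔ A | ~C   [simplify]

A | ~C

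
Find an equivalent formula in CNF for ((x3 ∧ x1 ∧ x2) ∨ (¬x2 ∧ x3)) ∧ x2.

((x3 ∧ x1 ∧ x2) ∨ (¬x2 ∧ x3)) ∧ x2
= (x3 ∨ ¬x2) ∧ (x3 ∨ x3) ∧ (x1 ∨ ¬x2) ∧ (x1 ∨ x3) ∧ (x2 ∨ ¬x2) ∧ (x2 ∨ x3) ∧ x2   (distribute ∨ over ∧)
= x3 ∧ (x1 ∨ ¬x2) ∧ x2   (simplify)

x3 ∧ (x1 ∨ ¬x2) ∧ x2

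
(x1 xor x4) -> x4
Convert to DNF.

(x1 xor x4) -> x4
⇔ ~(x1 xor x4) | x4   (eliminate ->)
⇔ ~((x1 & ~x4) | (~x1 & x4)) | x4   (expand xor)
⇔ (~(x1 & ~x4) & ~(~x1 & x4)) | x4   (De Morgan)
⇔ ((~x1 | ~~x4) & ~(~x1 & x4)) | x4   (De Morgan)
⇔ ((~x1 | x4) & ~(~x1 & x4)) | x4   (double negation)
⇔ ((~x1 | x4) & (~~x1 | ~x4)) | x4   (De Morgan)
⇔ ((~x1 | x4) & (x1 | ~x4)) | x4   (double negation)
⇔ (~x1 & x1) | (~x1 & ~x4) | (x4 & x1) | (x4 & ~x4) | x4   (distribute & over |)
⇔ (~x1 & ~x4) | x4   (simplify)

(~x1 & ~x4) | x4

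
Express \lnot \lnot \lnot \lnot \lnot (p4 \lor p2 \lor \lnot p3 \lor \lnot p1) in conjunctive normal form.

\lnot \lnot \lnot \lnot \lnot (p4 \lor p2 \lor \lnot p3 \lor \lnot p1)
= \lnot \lnot \lnot (p4 \lor p2 \lor \lnot p3 \lor \lnot p1)   — double negation
= \lnot (p4 \lor p2 \lor \lnot p3 \lor \lnot p1)   — double negation
= \lnot p4 \land \lnot p2 \land \lnot \lnot p3 \land \lnot \lnot p1   — De Morgan
= \lnot p4 \land \lnot p2 \land p3 \land \lnot \lnot p1   — double negation
= \lnot p4 \land \lnot p2 \land p3 \land p1   — double negation

\lnot p4 \land \lnot p2 \land p3 \land p1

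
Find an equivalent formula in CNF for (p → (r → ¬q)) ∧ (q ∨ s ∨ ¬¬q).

(p → (r → ¬q)) ∧ (q ∨ s ∨ ¬¬q)
= (¬p ∨ (r → ¬q)) ∧ (q ∨ s ∨ ¬¬q)
= (¬p ∨ ¬r ∨ ¬q) ∧ (q ∨ s ∨ ¬¬q)
= (¬p ∨ ¬r ∨ ¬q) ∧ (q ∨ s ∨ q)
= (¬p ∨ ¬r ∨ ¬q) ∧ (q ∨ s)

(¬p ∨ ¬r ∨ ¬q) ∧ (q ∨ s)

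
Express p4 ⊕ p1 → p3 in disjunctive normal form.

p4 ⊕ p1 → p3
⇔ ¬(p4 ⊕ p1) ∨ p3   — eliminate →
⇔ ¬(p4 ∧ ¬p1 ∨ ¬p4 ∧ p1) ∨ p3   — expand ⊕
⇔ ¬(p4 ∧ ¬p1) ∧ ¬(¬p4 ∧ p1) ∨ p3   — De Morgan
⇔ (¬p4 ∨ ¬¬p1) ∧ ¬(¬p4 ∧ p1) ∨ p3   — De Morgan
⇔ (¬p4 ∨ p1) ∧ ¬(¬p4 ∧ p1) ∨ p3   — double negation
⇔ (¬p4 ∨ p1) ∧ (¬¬p4 ∨ ¬p1) ∨ p3   — De Morgan
⇔ (¬p4 ∨ p1) ∧ (p4 ∨ ¬p1) ∨ p3   — double negation
⇔ ¬p4 ∧ p4 ∨ ¬p4 ∧ ¬p1 ∨ p1 ∧ p4 ∨ p1 ∧ ¬p1 ∨ p3   — distribute ∧ over ∨
⇔ ¬p4 ∧ ¬p1 ∨ p1 ∧ p4 ∨ p3   — simplify

¬p4 ∧ ¬p1 ∨ p1 ∧ p4 ∨ p3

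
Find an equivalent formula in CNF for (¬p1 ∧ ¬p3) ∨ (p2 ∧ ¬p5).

(¬p1 ∧ ¬p3) ∨ (p2 ∧ ¬p5)
= (¬p1 ∨ p2) ∧ (¬p1 ∨ ¬p5) ∧ (¬p3 ∨ p2) ∧ (¬p3 ∨ ¬p5)   — distribute ∨ over ∧

(¬p1 ∨ p2) ∧ (¬p1 ∨ ¬p5) ∧ (¬p3 ∨ p2) ∧ (¬p3 ∨ ¬p5)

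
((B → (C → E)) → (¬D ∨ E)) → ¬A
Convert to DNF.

((B → (C → E)) → (¬D ∨ E)) → ¬A
≡ ¬((B → (C → E)) → (¬D ∨ E)) ∨ ¬A
≡ ¬(¬(B → (C → E)) ∨ ¬D ∨ E) ∨ ¬A
≡ ¬(¬(¬B ∨ (C → E)) ∨ ¬D ∨ E) ∨ ¬A
≡ ¬(¬(¬B ∨ ¬C ∨ E) ∨ ¬D ∨ E) ∨ ¬A
≡ (¬¬(¬B ∨ ¬C ∨ E) ∧ ¬¬D ∧ ¬E) ∨ ¬A
≡ ((¬B ∨ ¬C ∨ E) ∧ ¬¬D ∧ ¬E) ∨ ¬A
≡ ((¬B ∨ ¬C ∨ E) ∧ D ∧ ¬E) ∨ ¬A
≡ (¬B ∧ D ∧ ¬E) ∨ (¬C ∧ D ∧ ¬E) ∨ (E ∧ D ∧ ¬E) ∨ ¬A
≡ (¬B ∧ D ∧ ¬E) ∨ (¬C ∧ D ∧ ¬E) ∨ ¬A

(¬B ∧ D ∧ ¬E) ∨ (¬C ∧ D ∧ ¬E) ∨ ¬A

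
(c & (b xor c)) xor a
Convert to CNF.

(c | a) & (~b | ~c | a) & (~c | b | ~a)

(c & (b xor c)) xor a
= ((c & (b xor c)) | a) & ~(c & (b xor c) & a)   [expand xor]
= ((c & (b | c) & ~(b & c)) | a) & ~(c & (b xor c) & a)   [expand xor]
= ((c & (b | c) & ~(b & c)) | a) & ~(c & (b | c) & ~(b & c) & a)   [expand xor]
= ((c & (b | c) & (~b | ~c)) | a) & ~(c & (b | c) & ~(b & c) & a)   [De Morgan]
= ((c & (b | c) & (~b | ~c)) | a) & (~c | ~(b | c) | ~~(b & c) | ~a)   [De Morgan]
= ((c & (b | c) & (~b | ~c)) | a) & (~c | (~b & ~c) | ~~(b & c) | ~a)   [De Morgan]
= ((c & (b | c) & (~b | ~c)) | a) & (~c | (~b & ~c) | (b & c) | ~a)   [double negation]
= (c | a) & (b | c | a) & (~b | ~c | a) & (~c | ~b | b | ~a) & (~c | ~b | c | ~a) & (~c | ~c | b | ~a) & (~c | ~c | c | ~a)   [distribute | over &]
= (c | a) & (~b | ~c | a) & (~c | b | ~a)   [simplify]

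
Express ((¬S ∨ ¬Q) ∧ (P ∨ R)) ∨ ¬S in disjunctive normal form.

(¬Q ∧ P) ∨ (¬Q ∧ R) ∨ ¬S

((¬S ∨ ¬Q) ∧ (P ∨ R)) ∨ ¬S
⇔ (¬S ∧ P) ∨ (¬S ∧ R) ∨ (¬Q ∧ P) ∨ (¬Q ∧ R) ∨ ¬S   [distribute ∧ over ∨]
⇔ (¬Q ∧ P) ∨ (¬Q ∧ R) ∨ ¬S   [simplify]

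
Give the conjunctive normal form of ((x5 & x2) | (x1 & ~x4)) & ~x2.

(x5 | x1) & (x5 | ~x4) & (x2 | x1) & (x2 | ~x4) & ~x2

((x5 & x2) | (x1 & ~x4)) & ~x2
= (x5 | x1) & (x5 | ~x4) & (x2 | x1) & (x2 | ~x4) & ~x2   [distribute | over &]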